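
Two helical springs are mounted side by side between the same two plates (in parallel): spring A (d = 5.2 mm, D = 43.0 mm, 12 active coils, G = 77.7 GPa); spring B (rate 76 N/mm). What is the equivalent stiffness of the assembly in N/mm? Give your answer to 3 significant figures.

83.4 N/mm

k_A = Gd⁴/(8D³N_a) = (77.7×10³)(5.2⁴)/(8·43.0³·12) = 7.4432 N/mm
Parallel: k_eq = 7.4432 + 76 = 83.443 N/mm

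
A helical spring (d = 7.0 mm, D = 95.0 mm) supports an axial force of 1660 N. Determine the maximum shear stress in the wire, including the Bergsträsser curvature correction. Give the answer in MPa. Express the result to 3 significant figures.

1280 MPa

Spring index C = D/d = 95.0/7.0 = 13.5714
K_B = (4C+2)/(4C−3) = 56.286/51.286 = 1.0975
τ₀ = 8FD/(πd³) = 8·1660·95.0/(π·7.0³) = 1.2616e+06/1077.6 = 1170.8 MPa
τ_max = K·τ₀ = 1.0975 × 1170.8 = 1284.9 MPa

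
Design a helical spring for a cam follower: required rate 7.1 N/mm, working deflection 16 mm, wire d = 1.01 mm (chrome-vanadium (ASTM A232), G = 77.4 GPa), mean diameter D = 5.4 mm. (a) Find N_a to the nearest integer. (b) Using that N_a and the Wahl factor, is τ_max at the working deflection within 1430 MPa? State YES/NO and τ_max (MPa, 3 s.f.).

(a) 9 coils; (b) NO, τ_max = 1950 MPa

N_a = Gd⁴/(8D³k) = (77.4×10³)(1.01⁴)/(8·5.4³·7.1) = 9.005 → N_a = 9
Actual rate k = Gd⁴/(8D³·9) = 7.1042 N/mm
Working load F = kδ = 7.1042·16 = 113.67 N
C = 5.4/1.01 = 5.3465; K_W = (4C−1)/(4C−4)+0.615/C = 1.2876
τ_max = K_W·8FD/(πd³) = 1.2876·1517.1 = 1953.3 MPa
τ_max > 1430 MPa → exceeds allowable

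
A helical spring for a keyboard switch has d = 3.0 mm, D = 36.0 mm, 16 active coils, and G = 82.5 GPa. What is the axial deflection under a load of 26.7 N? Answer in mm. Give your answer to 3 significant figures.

23.9 mm

k = Gd⁴/(8D³N_a) = (82.5×10³)(3.0⁴)/(8·36.0³·16) = 1.119 N/mm
δ = F/k = 26.7 / 1.119 = 23.861 mm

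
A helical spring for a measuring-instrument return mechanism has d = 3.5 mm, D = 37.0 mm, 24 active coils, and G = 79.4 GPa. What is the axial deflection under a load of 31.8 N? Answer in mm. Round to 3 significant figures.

k = Gd⁴/(8D³N_a) = (79.4×10³)(3.5⁴)/(8·37.0³·24) = 1.2251 N/mm
δ = F/k = 31.8 / 1.2251 = 25.956 mm

26.0 mm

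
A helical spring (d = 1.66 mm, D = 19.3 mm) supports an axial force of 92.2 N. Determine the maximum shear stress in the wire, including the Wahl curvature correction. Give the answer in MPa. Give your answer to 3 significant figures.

1110 MPa

Spring index C = D/d = 19.3/1.66 = 11.6265
K_W = (4C−1)/(4C−4) + 0.615/C = 45.506/42.506 + 0.0529 = 1.1235
τ₀ = 8FD/(πd³) = 8·92.2·19.3/(π·1.66³) = 14235.7/14.371 = 990.61 MPa
τ_max = K·τ₀ = 1.1235 × 990.61 = 1112.9 MPa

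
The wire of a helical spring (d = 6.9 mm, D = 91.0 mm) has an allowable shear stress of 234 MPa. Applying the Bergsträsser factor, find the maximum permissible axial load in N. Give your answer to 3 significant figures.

301 N

C = D/d = 91.0/6.9 = 13.1884
K_B = (4C+2)/(4C−3) = 54.754/49.754 = 1.1005
τ_max = K·8FD/(πd³) → F_max = τ_allow·πd³/(8DK)
F_max = 234·π·6.9³/(8·91.0·1.1005) = 2.415e+05/801.16 = 301.43 N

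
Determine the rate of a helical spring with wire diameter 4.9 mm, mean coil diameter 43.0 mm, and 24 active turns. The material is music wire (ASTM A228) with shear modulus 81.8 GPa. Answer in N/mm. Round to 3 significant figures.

k = Gd⁴/(8D³N_a) = (81.8×10³ × 4.9⁴) / (8 × 43.0³ × 24)
  = 4.71561e+07 / 1.52653e+07 = 3.0891 N/mm

3.09 N/mm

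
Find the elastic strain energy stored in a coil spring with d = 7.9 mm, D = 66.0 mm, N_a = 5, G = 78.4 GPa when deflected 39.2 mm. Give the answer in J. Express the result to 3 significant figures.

k = Gd⁴/(8D³N_a) = (78.4×10³)(7.9⁴)/(8·66.0³·5) = 26.554 N/mm
U = ½kδ² = 0.5 × 26.554 × 39.2² = 20402 N·mm = 20.402 J

20.4 J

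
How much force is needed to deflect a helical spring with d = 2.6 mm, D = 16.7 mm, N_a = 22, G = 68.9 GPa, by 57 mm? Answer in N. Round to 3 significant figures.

k = Gd⁴/(8D³N_a) = (68.9×10³)(2.6⁴)/(8·16.7³·22) = 3.8411 N/mm
F = k·δ = 3.8411 × 57 = 218.94 N

219 N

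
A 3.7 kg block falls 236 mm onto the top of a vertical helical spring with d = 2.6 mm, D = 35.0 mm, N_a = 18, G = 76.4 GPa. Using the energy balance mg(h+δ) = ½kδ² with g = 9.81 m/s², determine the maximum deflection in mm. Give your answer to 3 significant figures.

250 mm

k = Gd⁴/(8D³N_a) = (76.4×10³)(2.6⁴)/(8·35.0³·18) = 0.56548 N/mm
W = mg = 3.7 × 9.81 = 36.297 N
½kδ² − Wδ − Wh = 0 → δ = (W + √(W² + 2kWh))/k
δ = (36.297 + √(1317.5 + 9687.97))/0.56548 = (36.297 + 104.91)/0.56548 = 249.7 mm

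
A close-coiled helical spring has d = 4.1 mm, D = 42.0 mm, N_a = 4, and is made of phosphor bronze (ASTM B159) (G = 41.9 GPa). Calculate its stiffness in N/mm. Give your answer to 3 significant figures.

k = Gd⁴/(8D³N_a) = (41.9×10³ × 4.1⁴) / (8 × 42.0³ × 4)
  = 1.18399e+07 / 2.37082e+06 = 4.994 N/mm

4.99 N/mm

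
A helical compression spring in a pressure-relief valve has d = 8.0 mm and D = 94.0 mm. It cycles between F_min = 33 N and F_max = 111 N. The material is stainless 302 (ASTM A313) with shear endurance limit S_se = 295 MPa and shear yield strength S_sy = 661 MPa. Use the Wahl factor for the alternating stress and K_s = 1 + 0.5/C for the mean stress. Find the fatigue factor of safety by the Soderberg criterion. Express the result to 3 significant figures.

C = D/d = 94.0/8.0 = 11.7500; K_W = (4C−1)/(4C−4)+0.615/C = 1.1221; K_s = 1+0.5/C = 1.0426
F_a = (F_max−F_min)/2 = 39 N; F_m = (F_max+F_min)/2 = 72 N
τ_a = K_W·8F_aD/(πd³) = 1.1221 × 18.233 = 20.46 MPa
τ_m = K_s·8F_mD/(πd³) = 1.0426 × 33.661 = 35.094 MPa
Soderberg: 1/n_f = τ_a/S_se + τ_m/S_sy = 20.46/295 + 35.094/661 = 0.06935 + 0.05309 = 0.12245
n_f = 1/0.12245 = 8.167

8.17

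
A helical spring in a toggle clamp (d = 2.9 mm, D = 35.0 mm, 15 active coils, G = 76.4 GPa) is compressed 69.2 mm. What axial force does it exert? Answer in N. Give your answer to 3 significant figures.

72.7 N

k = Gd⁴/(8D³N_a) = (76.4×10³)(2.9⁴)/(8·35.0³·15) = 1.0503 N/mm
F = k·δ = 1.0503 × 69.2 = 72.679 N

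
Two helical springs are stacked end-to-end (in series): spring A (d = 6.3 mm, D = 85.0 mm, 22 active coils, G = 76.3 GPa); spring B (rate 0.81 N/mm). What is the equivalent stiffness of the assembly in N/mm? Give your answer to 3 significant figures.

k_A = Gd⁴/(8D³N_a) = (76.3×10³)(6.3⁴)/(8·85.0³·22) = 1.112 N/mm
Series: 1/k_eq = 1/1.112 + 1/0.81 = 2.1338; k_eq = 0.46864 N/mm

0.469 N/mm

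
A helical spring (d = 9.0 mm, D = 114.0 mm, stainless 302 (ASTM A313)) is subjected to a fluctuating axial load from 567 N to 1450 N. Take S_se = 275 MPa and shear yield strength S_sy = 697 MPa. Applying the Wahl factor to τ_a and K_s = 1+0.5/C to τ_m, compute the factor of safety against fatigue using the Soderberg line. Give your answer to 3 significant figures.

C = D/d = 114.0/9.0 = 12.6667; K_W = (4C−1)/(4C−4)+0.615/C = 1.1128; K_s = 1+0.5/C = 1.0395
F_a = (F_max−F_min)/2 = 441.5 N; F_m = (F_max+F_min)/2 = 1008.5 N
τ_a = K_W·8F_aD/(πd³) = 1.1128 × 175.81 = 195.65 MPa
τ_m = K_s·8F_mD/(πd³) = 1.0395 × 401.6 = 417.45 MPa
Soderberg: 1/n_f = τ_a/S_se + τ_m/S_sy = 195.65/275 + 417.45/697 = 0.71146 + 0.59893 = 1.3104
n_f = 1/1.3104 = 0.7631

0.763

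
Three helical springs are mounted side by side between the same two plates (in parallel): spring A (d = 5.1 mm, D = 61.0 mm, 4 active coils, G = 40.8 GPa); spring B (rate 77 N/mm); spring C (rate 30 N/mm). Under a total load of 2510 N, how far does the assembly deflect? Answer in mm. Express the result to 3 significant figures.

k_A = Gd⁴/(8D³N_a) = (40.8×10³)(5.1⁴)/(8·61.0³·4) = 3.8002 N/mm
Parallel: k_eq = 3.8002 + 77 + 30 = 110.8 N/mm
δ = F/k_eq = 2510/110.8 = 22.653 mm

22.7 mm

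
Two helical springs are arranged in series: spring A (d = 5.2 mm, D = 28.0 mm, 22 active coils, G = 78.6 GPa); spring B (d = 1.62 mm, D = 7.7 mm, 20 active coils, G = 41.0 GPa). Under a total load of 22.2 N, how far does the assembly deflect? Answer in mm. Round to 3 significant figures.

7.23 mm

k_A = Gd⁴/(8D³N_a) = (78.6×10³)(5.2⁴)/(8·28.0³·22) = 14.875 N/mm
k_B = Gd⁴/(8D³N_a) = (41.0×10³)(1.62⁴)/(8·7.7³·20) = 3.8659 N/mm
Series: 1/k_eq = 1/14.875 + 1/3.8659 = 0.3259; k_eq = 3.0684 N/mm
δ = F/k_eq = 22.2/3.0684 = 7.235 mm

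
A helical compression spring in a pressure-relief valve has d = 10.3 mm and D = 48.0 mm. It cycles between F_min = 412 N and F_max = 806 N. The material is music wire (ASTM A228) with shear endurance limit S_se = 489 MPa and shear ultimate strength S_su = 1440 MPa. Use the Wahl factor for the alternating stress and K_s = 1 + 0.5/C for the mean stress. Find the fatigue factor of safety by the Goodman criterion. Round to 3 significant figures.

8.88

C = D/d = 48.0/10.3 = 4.6602; K_W = (4C−1)/(4C−4)+0.615/C = 1.3369; K_s = 1+0.5/C = 1.1073
F_a = (F_max−F_min)/2 = 197 N; F_m = (F_max+F_min)/2 = 609 N
τ_a = K_W·8F_aD/(πd³) = 1.3369 × 22.036 = 29.46 MPa
τ_m = K_s·8F_mD/(πd³) = 1.1073 × 68.122 = 75.431 MPa
Goodman: 1/n_f = τ_a/S_se + τ_m/S_su = 29.46/489 + 75.431/1440 = 0.06024 + 0.05238 = 0.11263
n_f = 1/0.11263 = 8.879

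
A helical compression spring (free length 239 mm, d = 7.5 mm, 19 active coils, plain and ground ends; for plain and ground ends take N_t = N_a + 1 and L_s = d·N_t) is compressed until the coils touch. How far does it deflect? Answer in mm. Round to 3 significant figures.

89.0 mm

N_t = 20; L_s = 7.5·20 = 150 mm
δ_solid = L₀ − L_s = 239 − 150 = 89 mm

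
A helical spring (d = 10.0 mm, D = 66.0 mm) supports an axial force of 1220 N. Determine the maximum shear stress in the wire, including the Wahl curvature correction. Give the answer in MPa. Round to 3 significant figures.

252 MPa

Spring index C = D/d = 66.0/10.0 = 6.6000
K_W = (4C−1)/(4C−4) + 0.615/C = 25.400/22.400 + 0.0932 = 1.2271
τ₀ = 8FD/(πd³) = 8·1220·66.0/(π·10.0³) = 644160/3141.6 = 205.04 MPa
τ_max = K·τ₀ = 1.2271 × 205.04 = 251.61 MPa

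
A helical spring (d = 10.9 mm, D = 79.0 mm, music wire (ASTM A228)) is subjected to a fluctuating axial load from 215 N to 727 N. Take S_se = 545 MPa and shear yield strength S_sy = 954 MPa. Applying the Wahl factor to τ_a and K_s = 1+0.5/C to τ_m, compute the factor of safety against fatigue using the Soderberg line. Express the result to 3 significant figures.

5.89

C = D/d = 79.0/10.9 = 7.2477; K_W = (4C−1)/(4C−4)+0.615/C = 1.2049; K_s = 1+0.5/C = 1.0690
F_a = (F_max−F_min)/2 = 256 N; F_m = (F_max+F_min)/2 = 471 N
τ_a = K_W·8F_aD/(πd³) = 1.2049 × 39.767 = 47.916 MPa
τ_m = K_s·8F_mD/(πd³) = 1.0690 × 73.166 = 78.213 MPa
Soderberg: 1/n_f = τ_a/S_se + τ_m/S_sy = 47.916/545 + 78.213/954 = 0.08792 + 0.08198 = 0.1699
n_f = 1/0.1699 = 5.886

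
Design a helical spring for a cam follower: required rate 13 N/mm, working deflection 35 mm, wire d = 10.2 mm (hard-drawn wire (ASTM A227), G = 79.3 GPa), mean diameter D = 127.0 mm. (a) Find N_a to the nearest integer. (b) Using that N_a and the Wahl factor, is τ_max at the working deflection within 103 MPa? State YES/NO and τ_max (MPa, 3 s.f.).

(a) 4 coils; (b) NO, τ_max = 156 MPa

N_a = Gd⁴/(8D³k) = (79.3×10³)(10.2⁴)/(8·127.0³·13) = 4.029 → N_a = 4
Actual rate k = Gd⁴/(8D³·4) = 13.095 N/mm
Working load F = kδ = 13.095·35 = 458.33 N
C = 127.0/10.2 = 12.4510; K_W = (4C−1)/(4C−4)+0.615/C = 1.1149
τ_max = K_W·8FD/(πd³) = 1.1149·139.68 = 155.72 MPa
τ_max > 103 MPa → exceeds allowable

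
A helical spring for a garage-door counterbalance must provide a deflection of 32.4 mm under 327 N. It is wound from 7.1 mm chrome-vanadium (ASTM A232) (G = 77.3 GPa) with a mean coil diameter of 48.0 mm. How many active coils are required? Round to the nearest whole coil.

22

Required rate k = F/δ = 327/32.4 = 10.093 N/mm
N_a = Gd⁴/(8D³k) = (77.3×10³ × 7.1⁴)/(8 × 48.0³ × 10.093)
    = 1.96432e+08 / 8.92928e+06 = 22 → 22 coils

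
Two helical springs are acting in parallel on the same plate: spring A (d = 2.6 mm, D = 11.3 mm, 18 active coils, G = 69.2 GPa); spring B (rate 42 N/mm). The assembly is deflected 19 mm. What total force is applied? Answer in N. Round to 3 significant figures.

k_A = Gd⁴/(8D³N_a) = (69.2×10³)(2.6⁴)/(8·11.3³·18) = 15.22 N/mm
Parallel: k_eq = 15.22 + 42 = 57.22 N/mm
F = k_eq·δ = 57.22·19 = 1087.2 N

1090 N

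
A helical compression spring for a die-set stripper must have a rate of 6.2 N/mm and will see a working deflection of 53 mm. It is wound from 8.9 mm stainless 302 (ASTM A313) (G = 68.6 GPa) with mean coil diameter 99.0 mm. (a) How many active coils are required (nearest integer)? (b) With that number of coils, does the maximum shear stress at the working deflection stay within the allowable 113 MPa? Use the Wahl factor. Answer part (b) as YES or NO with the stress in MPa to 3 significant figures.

N_a = Gd⁴/(8D³k) = (68.6×10³)(8.9⁴)/(8·99.0³·6.2) = 8.943 → N_a = 9
Actual rate k = Gd⁴/(8D³·9) = 6.1609 N/mm
Working load F = kδ = 6.1609·53 = 326.53 N
C = 99.0/8.9 = 11.1236; K_W = (4C−1)/(4C−4)+0.615/C = 1.1294
τ_max = K_W·8FD/(πd³) = 1.1294·116.77 = 131.88 MPa
τ_max > 113 MPa → exceeds allowable

(a) 9 coils; (b) NO, τ_max = 132 MPa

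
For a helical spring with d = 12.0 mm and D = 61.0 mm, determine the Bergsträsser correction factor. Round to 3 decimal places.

1.288

C = D/d = 61.0/12.0 = 5.0833
K_B = (4C+2)/(4C−3) = 22.333/17.333 = 1.2885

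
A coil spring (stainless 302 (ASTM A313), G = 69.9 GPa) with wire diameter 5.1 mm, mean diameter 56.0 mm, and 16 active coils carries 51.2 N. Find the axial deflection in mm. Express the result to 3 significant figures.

k = Gd⁴/(8D³N_a) = (69.9×10³)(5.1⁴)/(8·56.0³·16) = 2.1037 N/mm
δ = F/k = 51.2 / 2.1037 = 24.338 mm

24.3 mm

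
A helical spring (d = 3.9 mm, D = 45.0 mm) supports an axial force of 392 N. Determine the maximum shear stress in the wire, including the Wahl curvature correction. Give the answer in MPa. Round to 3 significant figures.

Spring index C = D/d = 45.0/3.9 = 11.5385
K_W = (4C−1)/(4C−4) + 0.615/C = 45.154/42.154 + 0.0533 = 1.1245
τ₀ = 8FD/(πd³) = 8·392·45.0/(π·3.9³) = 141120/186.36 = 757.26 MPa
τ_max = K·τ₀ = 1.1245 × 757.26 = 851.51 MPa

852 MPa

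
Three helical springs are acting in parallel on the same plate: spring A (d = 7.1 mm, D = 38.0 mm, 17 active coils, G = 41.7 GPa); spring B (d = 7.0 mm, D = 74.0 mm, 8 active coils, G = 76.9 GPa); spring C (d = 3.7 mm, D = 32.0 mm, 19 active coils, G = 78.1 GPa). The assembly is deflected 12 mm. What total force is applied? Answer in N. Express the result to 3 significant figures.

k_A = Gd⁴/(8D³N_a) = (41.7×10³)(7.1⁴)/(8·38.0³·17) = 14.2 N/mm
k_B = Gd⁴/(8D³N_a) = (76.9×10³)(7.0⁴)/(8·74.0³·8) = 7.1194 N/mm
k_C = Gd⁴/(8D³N_a) = (78.1×10³)(3.7⁴)/(8·32.0³·19) = 2.9388 N/mm
Parallel: k_eq = 14.2 + 7.1194 + 2.9388 = 24.258 N/mm
F = k_eq·δ = 24.258·12 = 291.09 N

291 N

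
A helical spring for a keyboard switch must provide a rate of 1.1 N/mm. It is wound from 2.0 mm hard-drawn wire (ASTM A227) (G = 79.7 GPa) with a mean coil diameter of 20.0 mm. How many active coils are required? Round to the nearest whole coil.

18

N_a = Gd⁴/(8D³k) = (79.7×10³ × 2.0⁴)/(8 × 20.0³ × 1.1)
    = 1.2752e+06 / 70400 = 18.11 → 18 coils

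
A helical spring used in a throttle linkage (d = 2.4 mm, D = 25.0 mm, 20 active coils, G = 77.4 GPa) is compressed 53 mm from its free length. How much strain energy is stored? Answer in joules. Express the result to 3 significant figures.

k = Gd⁴/(8D³N_a) = (77.4×10³)(2.4⁴)/(8·25.0³·20) = 1.0272 N/mm
U = ½kδ² = 0.5 × 1.0272 × 53² = 1442.7 N·mm = 1.4427 J

1.44 J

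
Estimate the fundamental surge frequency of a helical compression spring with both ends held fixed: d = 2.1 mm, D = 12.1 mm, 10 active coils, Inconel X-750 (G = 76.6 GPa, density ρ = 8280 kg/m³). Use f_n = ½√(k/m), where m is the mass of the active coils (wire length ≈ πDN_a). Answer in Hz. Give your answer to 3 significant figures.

k = Gd⁴/(8D³N_a) = (76.6×10³)(2.1⁴)/(8·12.1³·10) = 10.511 N/mm = 10511 N/m
Wire length L = πDN_a = π·12.1·10 = 380.13 mm
m = ρ·(πd²/4)·L = 8280 × 3.4636×10⁻⁶ m² × 0.38013 m = 0.010902 kg
f_n = ½√(k/m) = 0.5·√(10511/0.010902) = 0.5·√(9.642e+05) = 490.97 Hz

491 Hz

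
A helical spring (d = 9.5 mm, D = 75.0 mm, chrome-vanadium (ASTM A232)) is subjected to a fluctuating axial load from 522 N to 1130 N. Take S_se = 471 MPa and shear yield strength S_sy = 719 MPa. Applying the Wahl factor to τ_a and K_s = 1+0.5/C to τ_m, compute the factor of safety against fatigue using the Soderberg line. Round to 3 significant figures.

2.26

C = D/d = 75.0/9.5 = 7.8947; K_W = (4C−1)/(4C−4)+0.615/C = 1.1867; K_s = 1+0.5/C = 1.0633
F_a = (F_max−F_min)/2 = 304 N; F_m = (F_max+F_min)/2 = 826 N
τ_a = K_W·8F_aD/(πd³) = 1.1867 × 67.718 = 80.36 MPa
τ_m = K_s·8F_mD/(πd³) = 1.0633 × 184 = 195.65 MPa
Soderberg: 1/n_f = τ_a/S_se + τ_m/S_sy = 80.36/471 + 195.65/719 = 0.17061 + 0.27211 = 0.44273
n_f = 1/0.44273 = 2.259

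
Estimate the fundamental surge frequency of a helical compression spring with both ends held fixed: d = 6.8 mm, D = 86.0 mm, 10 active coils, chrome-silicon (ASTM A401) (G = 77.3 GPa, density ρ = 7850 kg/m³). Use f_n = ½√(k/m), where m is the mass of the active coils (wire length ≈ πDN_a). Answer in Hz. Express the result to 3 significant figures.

k = Gd⁴/(8D³N_a) = (77.3×10³)(6.8⁴)/(8·86.0³·10) = 3.2481 N/mm = 3248.1 N/m
Wire length L = πDN_a = π·86.0·10 = 2701.8 mm
m = ρ·(πd²/4)·L = 7850 × 36.317×10⁻⁶ m² × 2.7018 m = 0.77024 kg
f_n = ½√(k/m) = 0.5·√(3248.1/0.77024) = 0.5·√(4217) = 32.469 Hz

32.5 Hz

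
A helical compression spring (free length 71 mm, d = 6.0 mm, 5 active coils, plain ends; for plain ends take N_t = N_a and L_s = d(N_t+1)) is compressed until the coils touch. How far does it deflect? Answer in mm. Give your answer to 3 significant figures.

35.0 mm

N_t = 5; L_s = 6.0·6 = 36 mm
δ_solid = L₀ − L_s = 71 − 36 = 35 mm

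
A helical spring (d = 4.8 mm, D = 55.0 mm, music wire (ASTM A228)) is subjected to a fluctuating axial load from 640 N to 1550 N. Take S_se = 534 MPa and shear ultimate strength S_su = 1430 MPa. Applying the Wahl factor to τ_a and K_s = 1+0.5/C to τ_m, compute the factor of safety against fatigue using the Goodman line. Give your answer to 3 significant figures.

C = D/d = 55.0/4.8 = 11.4583; K_W = (4C−1)/(4C−4)+0.615/C = 1.1254; K_s = 1+0.5/C = 1.0436
F_a = (F_max−F_min)/2 = 455 N; F_m = (F_max+F_min)/2 = 1095 N
τ_a = K_W·8F_aD/(πd³) = 1.1254 × 576.22 = 648.47 MPa
τ_m = K_s·8F_mD/(πd³) = 1.0436 × 1386.7 = 1447.2 MPa
Goodman: 1/n_f = τ_a/S_se + τ_m/S_su = 648.47/534 + 1447.2/1430 = 1.21437 + 1.01206 = 2.2264
n_f = 1/2.2264 = 0.4491

0.449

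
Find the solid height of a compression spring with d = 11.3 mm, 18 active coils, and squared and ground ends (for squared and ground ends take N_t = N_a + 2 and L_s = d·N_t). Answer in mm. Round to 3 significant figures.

226 mm

squared and ground ends: N_t = N_a + 2 = 18 + 2 = 20
L_s = d·N_t = 11.3 × 20 = 226 mm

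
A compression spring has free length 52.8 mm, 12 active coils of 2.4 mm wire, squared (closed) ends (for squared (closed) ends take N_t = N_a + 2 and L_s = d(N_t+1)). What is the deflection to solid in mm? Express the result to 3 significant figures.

16.8 mm

N_t = 14; L_s = 2.4·15 = 36 mm
δ_solid = L₀ − L_s = 52.8 − 36 = 16.8 mm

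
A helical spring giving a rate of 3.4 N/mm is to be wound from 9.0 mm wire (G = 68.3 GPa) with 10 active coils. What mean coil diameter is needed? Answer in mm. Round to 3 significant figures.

118 mm

D = (Gd⁴/(8N_a·k))^(1/3) = (68.3×10³·9.0⁴/(8·10·3.4))^(1/3)
  = (1.64749e+06)^(1/3) = 118.1065 mm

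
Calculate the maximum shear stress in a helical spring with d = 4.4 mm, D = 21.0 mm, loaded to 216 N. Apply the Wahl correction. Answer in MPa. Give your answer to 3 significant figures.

Spring index C = D/d = 21.0/4.4 = 4.7727
K_W = (4C−1)/(4C−4) + 0.615/C = 18.091/15.091 + 0.1289 = 1.3277
τ₀ = 8FD/(πd³) = 8·216·21.0/(π·4.4³) = 36288/267.61 = 135.6 MPa
τ_max = K·τ₀ = 1.3277 × 135.6 = 180.03 MPa

180 MPa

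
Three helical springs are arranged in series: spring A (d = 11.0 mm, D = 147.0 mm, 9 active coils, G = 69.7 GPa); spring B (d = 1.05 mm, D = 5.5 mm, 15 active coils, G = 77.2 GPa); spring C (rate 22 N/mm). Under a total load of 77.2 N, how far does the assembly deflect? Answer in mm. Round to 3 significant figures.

k_A = Gd⁴/(8D³N_a) = (69.7×10³)(11.0⁴)/(8·147.0³·9) = 4.4619 N/mm
k_B = Gd⁴/(8D³N_a) = (77.2×10³)(1.05⁴)/(8·5.5³·15) = 4.7001 N/mm
Series: 1/k_eq = 1/4.4619 + 1/4.7001 + 1/22 = 0.48234; k_eq = 2.0732 N/mm
δ = F/k_eq = 77.2/2.0732 = 37.236 mm

37.2 mm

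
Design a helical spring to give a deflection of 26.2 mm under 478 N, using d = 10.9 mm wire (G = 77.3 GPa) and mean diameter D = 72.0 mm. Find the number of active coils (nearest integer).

Required rate k = F/δ = 478/26.2 = 18.244 N/mm
N_a = Gd⁴/(8D³k) = (77.3×10³ × 10.9⁴)/(8 × 72.0³ × 18.244)
    = 1.09115e+09 / 5.44771e+07 = 20.03 → 20 coils

20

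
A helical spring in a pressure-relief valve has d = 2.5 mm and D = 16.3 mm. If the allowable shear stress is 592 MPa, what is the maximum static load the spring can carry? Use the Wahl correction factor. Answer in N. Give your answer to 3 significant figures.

181 N

C = D/d = 16.3/2.5 = 6.5200
K_W = (4C−1)/(4C−4) + 0.615/C = 25.080/22.080 + 0.0943 = 1.2302
τ_max = K·8FD/(πd³) → F_max = τ_allow·πd³/(8DK)
F_max = 592·π·2.5³/(8·16.3·1.2302) = 29060/160.42 = 181.15 N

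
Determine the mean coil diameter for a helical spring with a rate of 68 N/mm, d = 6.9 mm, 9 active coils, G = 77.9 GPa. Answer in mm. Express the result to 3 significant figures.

D = (Gd⁴/(8N_a·k))^(1/3) = (77.9×10³·6.9⁴/(8·9·68))^(1/3)
  = (36065.5)^(1/3) = 33.0393 mm

33.0 mm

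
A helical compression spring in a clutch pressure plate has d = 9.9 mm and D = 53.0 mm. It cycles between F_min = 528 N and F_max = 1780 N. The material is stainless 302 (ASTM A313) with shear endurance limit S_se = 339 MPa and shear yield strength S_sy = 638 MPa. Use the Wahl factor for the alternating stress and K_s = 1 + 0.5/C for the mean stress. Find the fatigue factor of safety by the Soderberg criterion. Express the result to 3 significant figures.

C = D/d = 53.0/9.9 = 5.3535; K_W = (4C−1)/(4C−4)+0.615/C = 1.2872; K_s = 1+0.5/C = 1.0934
F_a = (F_max−F_min)/2 = 626 N; F_m = (F_max+F_min)/2 = 1154 N
τ_a = K_W·8F_aD/(πd³) = 1.2872 × 87.073 = 112.08 MPa
τ_m = K_s·8F_mD/(πd³) = 1.0934 × 160.52 = 175.51 MPa
Soderberg: 1/n_f = τ_a/S_se + τ_m/S_sy = 112.08/339 + 175.51/638 = 0.33061 + 0.27509 = 0.6057
n_f = 1/0.6057 = 1.651

1.65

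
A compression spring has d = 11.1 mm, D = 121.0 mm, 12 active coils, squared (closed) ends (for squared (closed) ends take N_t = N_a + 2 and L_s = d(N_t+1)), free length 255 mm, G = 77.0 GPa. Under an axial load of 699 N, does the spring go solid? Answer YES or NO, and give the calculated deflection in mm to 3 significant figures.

k = Gd⁴/(8D³N_a) = (77.0×10³)(11.1⁴)/(8·121.0³·12) = 6.8731 N/mm
N_t = 14; L_s = 11.1·15 = 166.5 mm; δ_solid = L₀ − L_s = 255 − 166.5 = 88.5 mm
δ = F/k = 699/6.8731 = 101.7 mm
δ ≥ δ_solid → spring goes solid

YES, δ = 102 mm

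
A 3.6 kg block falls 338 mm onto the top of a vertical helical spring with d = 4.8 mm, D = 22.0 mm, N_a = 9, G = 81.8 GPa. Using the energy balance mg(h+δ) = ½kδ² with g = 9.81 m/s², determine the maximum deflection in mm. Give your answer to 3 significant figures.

21.2 mm

k = Gd⁴/(8D³N_a) = (81.8×10³)(4.8⁴)/(8·22.0³·9) = 56.639 N/mm
W = mg = 3.6 × 9.81 = 35.316 N
½kδ² − Wδ − Wh = 0 → δ = (W + √(W² + 2kWh))/k
δ = (35.316 + √(1247.2 + 1.35218e+06))/56.639 = (35.316 + 1163.4)/56.639 = 21.164 mm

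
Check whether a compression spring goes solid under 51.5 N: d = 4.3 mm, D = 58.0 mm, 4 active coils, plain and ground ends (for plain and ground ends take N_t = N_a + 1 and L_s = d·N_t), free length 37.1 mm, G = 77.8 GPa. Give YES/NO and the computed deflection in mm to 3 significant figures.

k = Gd⁴/(8D³N_a) = (77.8×10³)(4.3⁴)/(8·58.0³·4) = 4.2601 N/mm
N_t = 5; L_s = 4.3·5 = 21.5 mm; δ_solid = L₀ − L_s = 37.1 − 21.5 = 15.6 mm
δ = F/k = 51.5/4.2601 = 12.089 mm
δ < δ_solid → spring does not go solid

NO, δ = 12.1 mm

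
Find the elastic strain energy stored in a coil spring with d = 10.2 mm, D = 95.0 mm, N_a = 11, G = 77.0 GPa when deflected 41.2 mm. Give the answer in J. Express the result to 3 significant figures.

9.38 J

k = Gd⁴/(8D³N_a) = (77.0×10³)(10.2⁴)/(8·95.0³·11) = 11.047 N/mm
U = ½kδ² = 0.5 × 11.047 × 41.2² = 9375.7 N·mm = 9.3757 J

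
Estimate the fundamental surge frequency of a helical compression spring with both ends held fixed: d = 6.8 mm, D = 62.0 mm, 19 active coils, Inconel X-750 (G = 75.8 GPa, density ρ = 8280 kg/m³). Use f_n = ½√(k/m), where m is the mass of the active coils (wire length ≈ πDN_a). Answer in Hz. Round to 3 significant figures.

31.7 Hz

k = Gd⁴/(8D³N_a) = (75.8×10³)(6.8⁴)/(8·62.0³·19) = 4.4739 N/mm = 4473.9 N/m
Wire length L = πDN_a = π·62.0·19 = 3700.8 mm
m = ρ·(πd²/4)·L = 8280 × 36.317×10⁻⁶ m² × 3.7008 m = 1.1128 kg
f_n = ½√(k/m) = 0.5·√(4473.9/1.1128) = 0.5·√(4020.2) = 31.703 Hz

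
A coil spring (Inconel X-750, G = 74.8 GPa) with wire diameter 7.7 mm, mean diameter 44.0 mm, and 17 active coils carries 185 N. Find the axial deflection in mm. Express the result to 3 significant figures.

8.15 mm

k = Gd⁴/(8D³N_a) = (74.8×10³)(7.7⁴)/(8·44.0³·17) = 22.697 N/mm
δ = F/k = 185 / 22.697 = 8.1509 mm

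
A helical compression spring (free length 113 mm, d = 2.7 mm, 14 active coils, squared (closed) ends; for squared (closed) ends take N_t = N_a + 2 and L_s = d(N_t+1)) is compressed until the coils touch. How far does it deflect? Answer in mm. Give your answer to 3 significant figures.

67.1 mm

N_t = 16; L_s = 2.7·17 = 45.9 mm
δ_solid = L₀ − L_s = 113 − 45.9 = 67.1 mm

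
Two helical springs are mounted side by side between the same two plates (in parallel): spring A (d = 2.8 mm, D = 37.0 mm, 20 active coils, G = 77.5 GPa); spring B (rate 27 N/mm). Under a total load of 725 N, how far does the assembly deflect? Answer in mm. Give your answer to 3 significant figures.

26.3 mm

k_A = Gd⁴/(8D³N_a) = (77.5×10³)(2.8⁴)/(8·37.0³·20) = 0.58777 N/mm
Parallel: k_eq = 0.58777 + 27 = 27.588 N/mm
δ = F/k_eq = 725/27.588 = 26.28 mm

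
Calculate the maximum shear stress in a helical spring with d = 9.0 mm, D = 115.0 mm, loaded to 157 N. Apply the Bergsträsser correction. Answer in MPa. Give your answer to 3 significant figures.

Spring index C = D/d = 115.0/9.0 = 12.7778
K_B = (4C+2)/(4C−3) = 53.111/48.111 = 1.1039
τ₀ = 8FD/(πd³) = 8·157·115.0/(π·9.0³) = 144440/2290.2 = 63.068 MPa
τ_max = K·τ₀ = 1.1039 × 63.068 = 69.623 MPa

69.6 MPa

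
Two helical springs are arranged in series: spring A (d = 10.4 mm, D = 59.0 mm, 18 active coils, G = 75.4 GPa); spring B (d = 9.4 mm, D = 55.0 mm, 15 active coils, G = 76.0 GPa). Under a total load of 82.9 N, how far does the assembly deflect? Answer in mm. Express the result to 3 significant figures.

5.57 mm

k_A = Gd⁴/(8D³N_a) = (75.4×10³)(10.4⁴)/(8·59.0³·18) = 29.825 N/mm
k_B = Gd⁴/(8D³N_a) = (76.0×10³)(9.4⁴)/(8·55.0³·15) = 29.72 N/mm
Series: 1/k_eq = 1/29.825 + 1/29.72 = 0.067175; k_eq = 14.886 N/mm
δ = F/k_eq = 82.9/14.886 = 5.5688 mm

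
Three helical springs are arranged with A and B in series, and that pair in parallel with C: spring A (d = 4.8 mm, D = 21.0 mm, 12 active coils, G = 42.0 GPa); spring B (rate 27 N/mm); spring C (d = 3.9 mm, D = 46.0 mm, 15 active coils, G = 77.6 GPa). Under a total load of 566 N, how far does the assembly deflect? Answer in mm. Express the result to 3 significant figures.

38.9 mm

k_A = Gd⁴/(8D³N_a) = (42.0×10³)(4.8⁴)/(8·21.0³·12) = 25.078 N/mm
k_C = Gd⁴/(8D³N_a) = (77.6×10³)(3.9⁴)/(8·46.0³·15) = 1.537 N/mm
Springs A,B series: k_AB = 1/(1/25.078+1/27) = 13.002 N/mm; parallel with C: k_eq = 13.002+1.537 = 14.539 N/mm
δ = F/k_eq = 566/14.539 = 38.931 mm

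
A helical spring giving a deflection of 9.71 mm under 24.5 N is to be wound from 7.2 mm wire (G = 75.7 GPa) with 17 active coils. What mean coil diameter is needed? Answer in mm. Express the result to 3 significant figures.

Required rate k = F/δ = 24.5/9.71 = 2.5232 N/mm
D = (Gd⁴/(8N_a·k))^(1/3) = (75.7×10³·7.2⁴/(8·17·2.5232))^(1/3)
  = (592844)^(1/3) = 84.0066 mm

84.0 mm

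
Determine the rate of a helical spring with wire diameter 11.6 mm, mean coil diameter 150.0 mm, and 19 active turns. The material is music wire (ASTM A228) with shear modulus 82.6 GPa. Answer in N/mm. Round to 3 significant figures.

k = Gd⁴/(8D³N_a) = (82.6×10³ × 11.6⁴) / (8 × 150.0³ × 19)
  = 1.49559e+09 / 5.13e+08 = 2.9154 N/mm

2.92 N/mm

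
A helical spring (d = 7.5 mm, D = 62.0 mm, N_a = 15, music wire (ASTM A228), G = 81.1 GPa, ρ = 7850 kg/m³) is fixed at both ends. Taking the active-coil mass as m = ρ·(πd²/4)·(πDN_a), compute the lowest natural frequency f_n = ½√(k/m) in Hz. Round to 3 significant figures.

k = Gd⁴/(8D³N_a) = (81.1×10³)(7.5⁴)/(8·62.0³·15) = 8.9724 N/mm = 8972.4 N/m
Wire length L = πDN_a = π·62.0·15 = 2921.7 mm
m = ρ·(πd²/4)·L = 7850 × 44.179×10⁻⁶ m² × 2.9217 m = 1.0132 kg
f_n = ½√(k/m) = 0.5·√(8972.4/1.0132) = 0.5·√(8855.1) = 47.051 Hz

47.1 Hz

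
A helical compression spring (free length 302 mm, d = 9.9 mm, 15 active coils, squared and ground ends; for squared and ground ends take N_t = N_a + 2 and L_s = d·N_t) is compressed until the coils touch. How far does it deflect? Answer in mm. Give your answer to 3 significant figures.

134 mm

N_t = 17; L_s = 9.9·17 = 168.3 mm
δ_solid = L₀ − L_s = 302 − 168.3 = 133.7 mm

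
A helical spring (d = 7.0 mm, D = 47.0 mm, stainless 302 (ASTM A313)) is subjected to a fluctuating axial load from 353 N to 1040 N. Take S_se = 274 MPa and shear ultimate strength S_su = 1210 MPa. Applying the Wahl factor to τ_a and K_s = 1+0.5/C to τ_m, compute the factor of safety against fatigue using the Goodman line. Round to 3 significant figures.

C = D/d = 47.0/7.0 = 6.7143; K_W = (4C−1)/(4C−4)+0.615/C = 1.2228; K_s = 1+0.5/C = 1.0745
F_a = (F_max−F_min)/2 = 343.5 N; F_m = (F_max+F_min)/2 = 696.5 N
τ_a = K_W·8F_aD/(πd³) = 1.2228 × 119.86 = 146.57 MPa
τ_m = K_s·8F_mD/(πd³) = 1.0745 × 243.03 = 261.13 MPa
Goodman: 1/n_f = τ_a/S_se + τ_m/S_su = 146.57/274 + 261.13/1210 = 0.53492 + 0.21581 = 0.75073
n_f = 1/0.75073 = 1.332

1.33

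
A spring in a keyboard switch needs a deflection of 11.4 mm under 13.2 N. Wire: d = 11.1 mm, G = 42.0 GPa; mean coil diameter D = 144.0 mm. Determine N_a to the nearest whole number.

23

Required rate k = F/δ = 13.2/11.4 = 1.1579 N/mm
N_a = Gd⁴/(8D³k) = (42.0×10³ × 11.1⁴)/(8 × 144.0³ × 1.1579)
    = 6.3759e+08 / 2.76596e+07 = 23.05 → 23 coils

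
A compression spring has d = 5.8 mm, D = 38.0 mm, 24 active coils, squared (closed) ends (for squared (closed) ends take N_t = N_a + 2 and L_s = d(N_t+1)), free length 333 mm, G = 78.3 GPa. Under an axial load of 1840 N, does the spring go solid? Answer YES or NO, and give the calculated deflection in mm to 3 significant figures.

k = Gd⁴/(8D³N_a) = (78.3×10³)(5.8⁴)/(8·38.0³·24) = 8.4105 N/mm
N_t = 26; L_s = 5.8·27 = 156.6 mm; δ_solid = L₀ − L_s = 333 − 156.6 = 176.4 mm
δ = F/k = 1840/8.4105 = 218.77 mm
δ ≥ δ_solid → spring goes solid

YES, δ = 219 mm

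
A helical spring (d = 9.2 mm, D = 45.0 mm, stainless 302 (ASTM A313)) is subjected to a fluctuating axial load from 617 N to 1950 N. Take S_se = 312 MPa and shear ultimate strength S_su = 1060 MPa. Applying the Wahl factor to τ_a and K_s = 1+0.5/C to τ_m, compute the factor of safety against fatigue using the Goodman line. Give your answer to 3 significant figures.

C = D/d = 45.0/9.2 = 4.8913; K_W = (4C−1)/(4C−4)+0.615/C = 1.3185; K_s = 1+0.5/C = 1.1022
F_a = (F_max−F_min)/2 = 666.5 N; F_m = (F_max+F_min)/2 = 1283.5 N
τ_a = K_W·8F_aD/(πd³) = 1.3185 × 98.082 = 129.32 MPa
τ_m = K_s·8F_mD/(πd³) = 1.1022 × 188.88 = 208.19 MPa
Goodman: 1/n_f = τ_a/S_se + τ_m/S_su = 129.32/312 + 208.19/1060 = 0.41448 + 0.19640 = 0.61088
n_f = 1/0.61088 = 1.637

1.64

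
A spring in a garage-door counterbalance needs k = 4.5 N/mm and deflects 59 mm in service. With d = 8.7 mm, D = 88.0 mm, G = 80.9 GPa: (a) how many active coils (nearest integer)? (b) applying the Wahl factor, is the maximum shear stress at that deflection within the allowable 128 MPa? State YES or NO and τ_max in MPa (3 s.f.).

(a) 19 coils; (b) YES, τ_max = 103 MPa

N_a = Gd⁴/(8D³k) = (80.9×10³)(8.7⁴)/(8·88.0³·4.5) = 18.89 → N_a = 19
Actual rate k = Gd⁴/(8D³·19) = 4.4744 N/mm
Working load F = kδ = 4.4744·59 = 263.99 N
C = 88.0/8.7 = 10.1149; K_W = (4C−1)/(4C−4)+0.615/C = 1.1431
τ_max = K_W·8FD/(πd³) = 1.1431·89.836 = 102.69 MPa
τ_max ≤ 128 MPa → acceptable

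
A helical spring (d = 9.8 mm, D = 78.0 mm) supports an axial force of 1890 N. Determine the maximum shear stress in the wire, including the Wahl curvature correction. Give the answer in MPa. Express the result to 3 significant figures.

Spring index C = D/d = 78.0/9.8 = 7.9592
K_W = (4C−1)/(4C−4) + 0.615/C = 30.837/27.837 + 0.0773 = 1.1850
τ₀ = 8FD/(πd³) = 8·1890·78.0/(π·9.8³) = 1.17936e+06/2956.8 = 398.86 MPa
τ_max = K·τ₀ = 1.1850 × 398.86 = 472.66 MPa

473 MPa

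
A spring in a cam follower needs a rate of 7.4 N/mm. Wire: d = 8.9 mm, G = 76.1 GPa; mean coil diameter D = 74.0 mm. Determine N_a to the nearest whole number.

N_a = Gd⁴/(8D³k) = (76.1×10³ × 8.9⁴)/(8 × 74.0³ × 7.4)
    = 4.77468e+08 / 2.39893e+07 = 19.9 → 20 coils

20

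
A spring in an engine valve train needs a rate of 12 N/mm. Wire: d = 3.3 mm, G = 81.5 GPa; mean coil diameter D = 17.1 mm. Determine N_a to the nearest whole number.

N_a = Gd⁴/(8D³k) = (81.5×10³ × 3.3⁴)/(8 × 17.1³ × 12)
    = 9.66526e+06 / 480020 = 20.14 → 20 coils

20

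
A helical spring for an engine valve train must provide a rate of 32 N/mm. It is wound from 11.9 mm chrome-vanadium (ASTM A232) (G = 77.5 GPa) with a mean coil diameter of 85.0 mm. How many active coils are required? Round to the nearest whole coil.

N_a = Gd⁴/(8D³k) = (77.5×10³ × 11.9⁴)/(8 × 85.0³ × 32)
    = 1.55414e+09 / 1.57216e+08 = 9.885 → 10 coils

10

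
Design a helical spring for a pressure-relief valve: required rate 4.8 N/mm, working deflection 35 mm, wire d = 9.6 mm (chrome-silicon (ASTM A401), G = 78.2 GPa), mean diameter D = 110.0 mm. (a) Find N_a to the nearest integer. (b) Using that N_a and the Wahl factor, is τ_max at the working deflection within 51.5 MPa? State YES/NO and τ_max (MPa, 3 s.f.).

(a) 13 coils; (b) NO, τ_max = 59.8 MPa

N_a = Gd⁴/(8D³k) = (78.2×10³)(9.6⁴)/(8·110.0³·4.8) = 13 → N_a = 13
Actual rate k = Gd⁴/(8D³·13) = 4.7982 N/mm
Working load F = kδ = 4.7982·35 = 167.94 N
C = 110.0/9.6 = 11.4583; K_W = (4C−1)/(4C−4)+0.615/C = 1.1254
τ_max = K_W·8FD/(πd³) = 1.1254·53.17 = 59.837 MPa
τ_max > 51.5 MPa → exceeds allowable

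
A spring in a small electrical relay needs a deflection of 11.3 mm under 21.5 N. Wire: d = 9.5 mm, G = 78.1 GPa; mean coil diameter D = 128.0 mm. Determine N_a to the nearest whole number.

Required rate k = F/δ = 21.5/11.3 = 1.9027 N/mm
N_a = Gd⁴/(8D³k) = (78.1×10³ × 9.5⁴)/(8 × 128.0³ × 1.9027)
    = 6.36129e+08 / 3.19213e+07 = 19.93 → 20 coils

20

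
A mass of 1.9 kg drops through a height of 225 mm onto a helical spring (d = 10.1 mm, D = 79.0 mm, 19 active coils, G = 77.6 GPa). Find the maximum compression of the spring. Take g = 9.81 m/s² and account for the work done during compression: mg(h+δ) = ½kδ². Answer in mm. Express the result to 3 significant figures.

29.7 mm

k = Gd⁴/(8D³N_a) = (77.6×10³)(10.1⁴)/(8·79.0³·19) = 10.775 N/mm
W = mg = 1.9 × 9.81 = 18.639 N
½kδ² − Wδ − Wh = 0 → δ = (W + √(W² + 2kWh))/k
δ = (18.639 + √(347.41 + 90376.9))/10.775 = (18.639 + 301.2)/10.775 = 29.684 mm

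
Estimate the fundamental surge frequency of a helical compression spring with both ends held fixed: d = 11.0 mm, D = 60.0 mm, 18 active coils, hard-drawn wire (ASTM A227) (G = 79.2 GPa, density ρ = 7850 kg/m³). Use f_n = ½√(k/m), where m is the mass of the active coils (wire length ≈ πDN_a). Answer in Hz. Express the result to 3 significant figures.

60.7 Hz

k = Gd⁴/(8D³N_a) = (79.2×10³)(11.0⁴)/(8·60.0³·18) = 37.28 N/mm = 37280 N/m
Wire length L = πDN_a = π·60.0·18 = 3392.9 mm
m = ρ·(πd²/4)·L = 7850 × 95.033×10⁻⁶ m² × 3.3929 m = 2.5312 kg
f_n = ½√(k/m) = 0.5·√(37280/2.5312) = 0.5·√(14729) = 60.681 Hz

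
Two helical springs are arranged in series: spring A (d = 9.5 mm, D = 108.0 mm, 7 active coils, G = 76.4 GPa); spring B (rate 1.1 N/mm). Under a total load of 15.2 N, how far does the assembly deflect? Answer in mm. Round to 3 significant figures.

15.5 mm

k_A = Gd⁴/(8D³N_a) = (76.4×10³)(9.5⁴)/(8·108.0³·7) = 8.8212 N/mm
Series: 1/k_eq = 1/8.8212 + 1/1.1 = 1.0225; k_eq = 0.97804 N/mm
δ = F/k_eq = 15.2/0.97804 = 15.541 mm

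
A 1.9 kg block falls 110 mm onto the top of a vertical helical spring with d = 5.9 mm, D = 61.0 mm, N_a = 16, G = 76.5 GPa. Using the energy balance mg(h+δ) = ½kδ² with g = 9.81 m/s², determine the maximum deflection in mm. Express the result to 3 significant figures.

42.2 mm

k = Gd⁴/(8D³N_a) = (76.5×10³)(5.9⁴)/(8·61.0³·16) = 3.1906 N/mm
W = mg = 1.9 × 9.81 = 18.639 N
½kδ² − Wδ − Wh = 0 → δ = (W + √(W² + 2kWh))/k
δ = (18.639 + √(347.41 + 13083.2))/3.1906 = (18.639 + 115.89)/3.1906 = 42.165 mm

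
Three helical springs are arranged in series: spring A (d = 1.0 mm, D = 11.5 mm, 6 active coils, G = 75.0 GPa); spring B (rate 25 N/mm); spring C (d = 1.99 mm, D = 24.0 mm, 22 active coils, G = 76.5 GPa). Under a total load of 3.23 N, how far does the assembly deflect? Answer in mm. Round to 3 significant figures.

9.82 mm

k_A = Gd⁴/(8D³N_a) = (75.0×10³)(1.0⁴)/(8·11.5³·6) = 1.0274 N/mm
k_C = Gd⁴/(8D³N_a) = (76.5×10³)(1.99⁴)/(8·24.0³·22) = 0.49309 N/mm
Series: 1/k_eq = 1/1.0274 + 1/25 + 1/0.49309 = 3.0414; k_eq = 0.3288 N/mm
δ = F/k_eq = 3.23/0.3288 = 9.8237 mm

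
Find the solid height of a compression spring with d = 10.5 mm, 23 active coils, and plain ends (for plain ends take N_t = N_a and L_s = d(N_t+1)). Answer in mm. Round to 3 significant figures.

plain ends: N_t = N_a = 23
L_s = d·(N_t+1) = 10.5 × 24 = 252 mm

252 mm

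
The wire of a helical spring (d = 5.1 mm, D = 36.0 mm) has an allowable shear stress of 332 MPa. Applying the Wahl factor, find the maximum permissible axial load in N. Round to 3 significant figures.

C = D/d = 36.0/5.1 = 7.0588
K_W = (4C−1)/(4C−4) + 0.615/C = 27.235/24.235 + 0.0871 = 1.2109
τ_max = K·8FD/(πd³) → F_max = τ_allow·πd³/(8DK)
F_max = 332·π·5.1³/(8·36.0·1.2109) = 1.3836e+05/348.74 = 396.73 N

397 N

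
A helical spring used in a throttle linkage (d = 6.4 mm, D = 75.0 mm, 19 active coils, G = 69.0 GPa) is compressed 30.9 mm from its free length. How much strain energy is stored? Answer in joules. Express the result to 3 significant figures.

0.862 J

k = Gd⁴/(8D³N_a) = (69.0×10³)(6.4⁴)/(8·75.0³·19) = 1.8053 N/mm
U = ½kδ² = 0.5 × 1.8053 × 30.9² = 861.84 N·mm = 0.86184 J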